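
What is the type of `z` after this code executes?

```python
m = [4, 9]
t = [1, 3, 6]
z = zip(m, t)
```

zip() returns a zip iterator object

zip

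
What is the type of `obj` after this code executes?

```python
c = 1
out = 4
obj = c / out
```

int / int always returns float in Python 3 (1 / 4 = 0.25)

float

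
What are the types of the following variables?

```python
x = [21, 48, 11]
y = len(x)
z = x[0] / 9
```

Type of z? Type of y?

int / int returns float; len() returns int

float, int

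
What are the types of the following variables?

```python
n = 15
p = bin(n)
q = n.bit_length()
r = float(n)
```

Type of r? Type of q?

float() returns float; int.bit_length() returns int

float, int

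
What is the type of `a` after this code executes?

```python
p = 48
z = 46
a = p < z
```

Comparison operators return bool

bool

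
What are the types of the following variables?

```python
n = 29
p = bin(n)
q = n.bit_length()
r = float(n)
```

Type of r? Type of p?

float() returns float; bin() returns str

float, str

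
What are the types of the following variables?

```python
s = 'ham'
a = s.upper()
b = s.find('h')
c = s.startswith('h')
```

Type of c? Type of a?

str.startswith() returns bool; str.upper() returns str

bool, str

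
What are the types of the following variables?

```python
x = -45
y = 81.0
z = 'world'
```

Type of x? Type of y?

x is int; y is float

int, float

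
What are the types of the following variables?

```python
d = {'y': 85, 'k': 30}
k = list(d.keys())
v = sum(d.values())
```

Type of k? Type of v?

list(...) returns list; sum of int values returns int

list, int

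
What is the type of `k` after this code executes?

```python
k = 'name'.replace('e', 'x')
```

str.replace() returns str

str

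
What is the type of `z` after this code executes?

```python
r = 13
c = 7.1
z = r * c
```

int * float returns float (13 * 7.1 = 92.3)

float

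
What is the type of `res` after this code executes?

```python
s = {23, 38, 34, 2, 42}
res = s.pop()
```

Popping from a set of ints returns int

int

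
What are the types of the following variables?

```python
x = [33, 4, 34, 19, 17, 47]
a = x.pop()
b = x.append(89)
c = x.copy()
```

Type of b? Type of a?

list.append() returns None; list.pop() returns the element (int)

NoneType, int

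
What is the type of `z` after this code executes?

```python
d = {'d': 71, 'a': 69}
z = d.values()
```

.values() returns a dict_values view object

dict_values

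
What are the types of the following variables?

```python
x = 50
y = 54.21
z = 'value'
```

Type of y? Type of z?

y is float; z is str

float, str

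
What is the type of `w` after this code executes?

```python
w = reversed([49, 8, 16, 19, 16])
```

reversed() on a list returns a list_reverseiterator

list_reverseiterator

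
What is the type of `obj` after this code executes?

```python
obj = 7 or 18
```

'or' returns the first truthy value (7, which is int)

int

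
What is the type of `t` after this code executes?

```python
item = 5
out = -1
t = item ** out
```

int ** negative int returns float

float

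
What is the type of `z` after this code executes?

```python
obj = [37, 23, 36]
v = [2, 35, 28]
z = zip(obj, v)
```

zip() returns a zip iterator object

zip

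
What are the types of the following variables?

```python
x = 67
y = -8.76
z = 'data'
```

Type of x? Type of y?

x is int; y is float

int, float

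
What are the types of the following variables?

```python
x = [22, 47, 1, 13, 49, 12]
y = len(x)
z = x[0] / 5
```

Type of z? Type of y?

int / int returns float; len() returns int

float, int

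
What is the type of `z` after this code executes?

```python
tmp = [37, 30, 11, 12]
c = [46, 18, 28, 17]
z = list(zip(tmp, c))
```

list(zip(...)) returns a list of tuples

list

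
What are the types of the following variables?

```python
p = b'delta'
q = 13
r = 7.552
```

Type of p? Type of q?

p is bytes; q is int

bytes, int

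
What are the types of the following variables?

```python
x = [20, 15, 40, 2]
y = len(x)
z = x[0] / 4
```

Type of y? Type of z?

len() returns int; int / int returns float

int, float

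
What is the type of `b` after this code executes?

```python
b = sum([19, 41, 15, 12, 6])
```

sum() of ints returns int

int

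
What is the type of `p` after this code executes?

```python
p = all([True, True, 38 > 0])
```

all() returns bool

bool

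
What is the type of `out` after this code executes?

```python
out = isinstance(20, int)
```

isinstance() returns bool

bool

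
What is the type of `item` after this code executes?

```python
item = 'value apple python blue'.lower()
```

str.lower() returns str

str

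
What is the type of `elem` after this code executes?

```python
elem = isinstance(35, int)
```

isinstance() returns bool

bool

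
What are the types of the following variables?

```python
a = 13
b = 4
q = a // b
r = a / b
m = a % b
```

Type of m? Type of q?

int % int returns int; int // int returns int

int, int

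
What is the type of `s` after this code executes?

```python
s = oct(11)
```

oct() returns str representation

str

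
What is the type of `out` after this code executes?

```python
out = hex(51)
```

hex() returns str representation

str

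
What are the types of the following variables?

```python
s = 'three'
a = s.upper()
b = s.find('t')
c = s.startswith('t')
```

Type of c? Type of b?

str.startswith() returns bool; str.find() returns int

bool, int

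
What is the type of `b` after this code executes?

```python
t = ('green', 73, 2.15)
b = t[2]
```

Index 2 of tuple is 2.15 which is float

float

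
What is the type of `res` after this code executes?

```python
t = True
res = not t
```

'not' always returns bool

bool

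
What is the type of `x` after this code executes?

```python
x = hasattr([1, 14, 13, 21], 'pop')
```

hasattr() returns bool

bool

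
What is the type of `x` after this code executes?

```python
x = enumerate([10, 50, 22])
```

enumerate() returns an enumerate iterator object

enumerate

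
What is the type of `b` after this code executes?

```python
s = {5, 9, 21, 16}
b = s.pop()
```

Popping from a set of ints returns int

int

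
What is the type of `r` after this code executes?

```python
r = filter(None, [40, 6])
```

filter() returns a filter iterator object

filter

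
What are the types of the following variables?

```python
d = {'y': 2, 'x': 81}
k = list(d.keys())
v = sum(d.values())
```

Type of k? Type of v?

list(...) returns list; sum of int values returns int

list, int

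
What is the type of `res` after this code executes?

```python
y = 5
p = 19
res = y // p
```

int // int returns int (5 // 19 = 0)

int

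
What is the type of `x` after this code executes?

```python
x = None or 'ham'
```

'or' with None returns the other value ('ham', str)

str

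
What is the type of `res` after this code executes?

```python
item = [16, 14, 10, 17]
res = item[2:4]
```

Slicing a list always returns a list

list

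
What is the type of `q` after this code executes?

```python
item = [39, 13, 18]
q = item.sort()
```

list.sort() returns None (sorts in place)

NoneType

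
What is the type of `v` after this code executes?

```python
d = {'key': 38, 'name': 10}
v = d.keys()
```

.keys() returns a dict_keys view object

dict_keys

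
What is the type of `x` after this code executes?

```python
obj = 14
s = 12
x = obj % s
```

int % int returns int (14 % 12 = 2)

int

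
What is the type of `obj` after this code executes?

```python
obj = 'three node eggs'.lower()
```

str.lower() returns str

str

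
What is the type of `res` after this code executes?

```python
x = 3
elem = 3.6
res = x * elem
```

int * float returns float (3 * 3.6 = 10.8)

float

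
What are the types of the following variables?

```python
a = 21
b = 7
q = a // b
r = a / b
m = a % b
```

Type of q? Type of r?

int // int returns int; int / int returns float

int, float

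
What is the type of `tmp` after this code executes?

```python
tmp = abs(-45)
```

abs() of int returns int

int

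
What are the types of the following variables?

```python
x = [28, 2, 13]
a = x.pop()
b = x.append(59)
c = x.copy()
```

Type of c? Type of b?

list.copy() returns list; list.append() returns None

list, NoneType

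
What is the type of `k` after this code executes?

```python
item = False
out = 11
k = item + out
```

bool + int returns int (False is 0, so 0 + 11 = 11)

int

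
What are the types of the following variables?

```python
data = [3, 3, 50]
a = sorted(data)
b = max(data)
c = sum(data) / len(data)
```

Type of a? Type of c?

sorted() returns list; int / int returns float

list, float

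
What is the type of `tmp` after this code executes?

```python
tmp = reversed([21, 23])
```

reversed() on a list returns a list_reverseiterator

list_reverseiterator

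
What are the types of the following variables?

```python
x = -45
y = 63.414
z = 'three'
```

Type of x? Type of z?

x is int; z is str

int, str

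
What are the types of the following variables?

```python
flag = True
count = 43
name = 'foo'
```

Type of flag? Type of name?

flag is bool; name is str

bool, str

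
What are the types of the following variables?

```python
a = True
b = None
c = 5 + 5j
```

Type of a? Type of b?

a is bool; b is NoneType

bool, NoneType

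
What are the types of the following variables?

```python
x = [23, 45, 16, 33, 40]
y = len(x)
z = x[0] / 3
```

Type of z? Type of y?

int / int returns float; len() returns int

float, int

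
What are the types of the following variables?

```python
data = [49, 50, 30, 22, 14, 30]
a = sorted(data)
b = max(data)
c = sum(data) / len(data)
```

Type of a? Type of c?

sorted() returns list; int / int returns float

list, float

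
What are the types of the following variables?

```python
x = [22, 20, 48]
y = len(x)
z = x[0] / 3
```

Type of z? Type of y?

int / int returns float; len() returns int

float, int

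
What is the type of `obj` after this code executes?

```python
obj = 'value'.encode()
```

str.encode() returns bytes

bytes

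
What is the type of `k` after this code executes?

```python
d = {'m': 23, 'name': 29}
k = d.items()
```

dict.items() returns a dict_items view

dict_items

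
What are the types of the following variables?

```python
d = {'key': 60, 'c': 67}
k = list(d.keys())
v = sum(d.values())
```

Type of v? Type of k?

sum of int values returns int; list(...) returns list

int, list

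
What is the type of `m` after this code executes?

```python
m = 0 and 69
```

'and' returns the first falsy value (0, which is int)

int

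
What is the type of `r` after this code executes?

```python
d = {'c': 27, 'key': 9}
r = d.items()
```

dict.items() returns a dict_items view

dict_items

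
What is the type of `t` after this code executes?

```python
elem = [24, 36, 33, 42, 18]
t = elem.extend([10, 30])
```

list.extend() returns None

NoneType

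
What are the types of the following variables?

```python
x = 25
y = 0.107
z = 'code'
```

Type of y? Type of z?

y is float; z is str

float, str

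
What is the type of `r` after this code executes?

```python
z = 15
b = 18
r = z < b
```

Comparison operators return bool

bool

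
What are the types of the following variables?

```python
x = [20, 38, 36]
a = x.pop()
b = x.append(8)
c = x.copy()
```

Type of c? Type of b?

list.copy() returns list; list.append() returns None

list, NoneType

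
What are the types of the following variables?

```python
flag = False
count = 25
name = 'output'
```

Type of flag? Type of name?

flag is bool; name is str

bool, str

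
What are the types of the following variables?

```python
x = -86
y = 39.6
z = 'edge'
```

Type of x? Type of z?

x is int; z is str

int, str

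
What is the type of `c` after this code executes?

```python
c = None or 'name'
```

'or' with None returns the other value ('name', str)

str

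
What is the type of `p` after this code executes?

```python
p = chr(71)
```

chr() returns str (single character)

str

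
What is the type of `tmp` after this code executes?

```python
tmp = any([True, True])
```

any() returns bool

bool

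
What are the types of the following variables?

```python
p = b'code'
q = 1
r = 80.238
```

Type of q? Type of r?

q is int; r is float

int, float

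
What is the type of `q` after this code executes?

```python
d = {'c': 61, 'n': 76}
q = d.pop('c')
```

dict.pop() returns the value (int)

int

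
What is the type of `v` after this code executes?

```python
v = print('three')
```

print() returns None

NoneType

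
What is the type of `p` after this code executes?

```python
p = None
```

None has type NoneType

NoneType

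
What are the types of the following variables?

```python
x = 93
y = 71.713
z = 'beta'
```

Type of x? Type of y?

x is int; y is float

int, float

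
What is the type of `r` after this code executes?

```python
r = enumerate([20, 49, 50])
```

enumerate() returns an enumerate iterator object

enumerate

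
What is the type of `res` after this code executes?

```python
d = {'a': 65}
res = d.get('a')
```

dict.get() returns the value (int) when key is found

int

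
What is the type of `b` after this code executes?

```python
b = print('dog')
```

print() returns None

NoneType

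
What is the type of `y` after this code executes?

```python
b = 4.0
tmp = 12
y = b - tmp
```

float - int returns float (4.0 - 12 = -8.0)

float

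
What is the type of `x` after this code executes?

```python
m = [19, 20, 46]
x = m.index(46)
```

list.index() returns int

int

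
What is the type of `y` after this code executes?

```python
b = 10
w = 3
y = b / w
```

int / int always returns float in Python 3 (10 / 3 = 3.33333)

float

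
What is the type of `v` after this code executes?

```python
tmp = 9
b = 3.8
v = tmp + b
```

int + float returns float (9 + 3.8 = 12.8)

float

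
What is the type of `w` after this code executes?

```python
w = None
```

None has type NoneType

NoneType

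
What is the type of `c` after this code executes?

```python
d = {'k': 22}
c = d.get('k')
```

dict.get() returns the value (int) when key is found

int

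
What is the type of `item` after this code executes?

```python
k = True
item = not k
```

'not' always returns bool

bool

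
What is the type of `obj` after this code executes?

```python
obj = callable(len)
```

callable() returns bool

bool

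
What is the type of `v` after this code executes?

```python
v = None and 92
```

'and' returns first falsy value (None)

NoneType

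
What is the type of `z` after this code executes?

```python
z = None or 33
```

'or' with None returns the other value (33, int)

int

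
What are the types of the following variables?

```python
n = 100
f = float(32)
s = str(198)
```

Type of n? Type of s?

n is int; s is str

int, str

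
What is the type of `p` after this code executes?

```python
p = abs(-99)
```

abs() of int returns int

int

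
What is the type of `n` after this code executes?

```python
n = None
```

None has type NoneType

NoneType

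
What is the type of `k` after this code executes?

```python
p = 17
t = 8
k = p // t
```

int // int returns int (17 // 8 = 2)

int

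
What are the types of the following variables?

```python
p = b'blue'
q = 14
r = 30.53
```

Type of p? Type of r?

p is bytes; r is float

bytes, float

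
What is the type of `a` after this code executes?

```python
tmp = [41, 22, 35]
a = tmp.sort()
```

list.sort() returns None (sorts in place)

NoneType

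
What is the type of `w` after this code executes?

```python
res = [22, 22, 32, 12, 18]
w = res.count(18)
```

list.count() returns int

int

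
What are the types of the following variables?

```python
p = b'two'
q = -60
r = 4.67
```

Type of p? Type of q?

p is bytes; q is int

bytes, int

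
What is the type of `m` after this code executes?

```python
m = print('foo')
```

print() returns None

NoneType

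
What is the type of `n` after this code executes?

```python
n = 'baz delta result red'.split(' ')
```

str.split() returns list

list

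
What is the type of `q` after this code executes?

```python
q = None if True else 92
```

Ternary: condition is True, if branch (None) taken → NoneType

NoneType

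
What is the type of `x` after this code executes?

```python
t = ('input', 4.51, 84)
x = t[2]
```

Index 2 of tuple is 84 which is int

int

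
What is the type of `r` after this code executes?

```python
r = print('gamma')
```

print() returns None

NoneType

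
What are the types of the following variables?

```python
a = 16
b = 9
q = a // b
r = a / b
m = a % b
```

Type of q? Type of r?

int // int returns int; int / int returns float

int, float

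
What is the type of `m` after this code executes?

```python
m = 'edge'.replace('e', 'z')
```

str.replace() returns str

str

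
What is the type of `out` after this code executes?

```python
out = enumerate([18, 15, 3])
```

enumerate() returns an enumerate iterator object

enumerate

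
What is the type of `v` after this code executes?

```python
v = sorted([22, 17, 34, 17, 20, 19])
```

sorted() always returns list

list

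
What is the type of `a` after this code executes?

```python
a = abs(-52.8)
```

abs() of float returns float

float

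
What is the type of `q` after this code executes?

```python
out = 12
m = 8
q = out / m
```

int / int always returns float in Python 3 (12 / 8 = 1.5)

float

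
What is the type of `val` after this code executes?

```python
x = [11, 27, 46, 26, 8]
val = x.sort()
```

list.sort() returns None (sorts in place)

NoneType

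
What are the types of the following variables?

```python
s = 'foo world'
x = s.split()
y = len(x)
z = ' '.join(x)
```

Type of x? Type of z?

str.split() returns list; str.join() returns str

list, str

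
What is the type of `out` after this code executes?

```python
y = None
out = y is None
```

'is' comparison returns bool

bool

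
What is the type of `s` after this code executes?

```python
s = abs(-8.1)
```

abs() of float returns float

float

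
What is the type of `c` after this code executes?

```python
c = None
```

None has type NoneType

NoneType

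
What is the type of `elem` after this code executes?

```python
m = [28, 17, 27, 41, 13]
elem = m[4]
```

Indexing a list of ints returns int (m[4] = 13)

int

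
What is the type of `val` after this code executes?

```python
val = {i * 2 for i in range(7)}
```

A set comprehension {expr for x in iterable} produces a set

set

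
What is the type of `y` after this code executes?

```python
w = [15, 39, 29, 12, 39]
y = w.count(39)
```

list.count() returns int

int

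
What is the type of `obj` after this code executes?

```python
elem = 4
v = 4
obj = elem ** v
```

int ** positive int returns int (4 ** 4 = 256)

int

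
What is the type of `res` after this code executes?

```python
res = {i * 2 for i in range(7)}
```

A set comprehension {expr for x in iterable} produces a set

set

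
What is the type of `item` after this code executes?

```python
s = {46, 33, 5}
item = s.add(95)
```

set.add() returns None (mutates in place)

NoneType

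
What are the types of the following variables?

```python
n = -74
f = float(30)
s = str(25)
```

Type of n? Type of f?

n is int; f is float

int, float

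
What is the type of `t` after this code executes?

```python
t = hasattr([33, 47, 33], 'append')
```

hasattr() returns bool

bool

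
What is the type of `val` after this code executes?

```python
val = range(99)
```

range() returns a range object

range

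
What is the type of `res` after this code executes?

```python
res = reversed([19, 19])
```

reversed() on a list returns a list_reverseiterator

list_reverseiterator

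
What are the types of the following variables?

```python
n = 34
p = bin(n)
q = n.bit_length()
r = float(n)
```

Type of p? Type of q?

bin() returns str; int.bit_length() returns int

str, int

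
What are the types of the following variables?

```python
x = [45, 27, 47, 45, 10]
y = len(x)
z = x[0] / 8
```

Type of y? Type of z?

len() returns int; int / int returns float

int, float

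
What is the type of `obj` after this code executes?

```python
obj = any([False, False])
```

any() returns bool

bool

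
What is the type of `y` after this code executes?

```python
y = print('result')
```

print() returns None

NoneType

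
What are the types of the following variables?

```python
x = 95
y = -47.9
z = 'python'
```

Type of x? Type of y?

x is int; y is float

int, float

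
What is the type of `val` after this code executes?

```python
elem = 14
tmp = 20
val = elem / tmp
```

int / int always returns float in Python 3 (14 / 20 = 0.7)

float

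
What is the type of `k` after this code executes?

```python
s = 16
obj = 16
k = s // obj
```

int // int returns int (16 // 16 = 1)

int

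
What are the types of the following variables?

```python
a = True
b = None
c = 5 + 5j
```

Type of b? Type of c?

b is NoneType; c is complex

NoneType, complex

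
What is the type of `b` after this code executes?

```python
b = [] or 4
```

'or' returns first truthy value (4, which is int)

int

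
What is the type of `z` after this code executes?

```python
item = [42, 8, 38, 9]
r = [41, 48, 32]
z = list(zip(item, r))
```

list(zip(...)) returns a list of tuples

list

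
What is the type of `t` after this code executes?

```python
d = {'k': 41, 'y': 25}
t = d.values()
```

.values() returns a dict_values view object

dict_values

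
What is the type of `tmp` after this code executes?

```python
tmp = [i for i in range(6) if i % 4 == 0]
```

A list comprehension [...] produces a list

list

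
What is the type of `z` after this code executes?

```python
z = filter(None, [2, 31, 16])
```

filter() returns a filter iterator object

filter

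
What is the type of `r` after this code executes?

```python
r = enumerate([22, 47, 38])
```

enumerate() returns an enumerate iterator object

enumerate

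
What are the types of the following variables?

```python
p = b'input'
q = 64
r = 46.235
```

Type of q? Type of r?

q is int; r is float

int, float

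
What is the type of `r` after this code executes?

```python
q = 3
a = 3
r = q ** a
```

int ** positive int returns int (3 ** 3 = 27)

int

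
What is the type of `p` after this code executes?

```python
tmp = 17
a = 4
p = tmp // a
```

int // int returns int (17 // 4 = 4)

int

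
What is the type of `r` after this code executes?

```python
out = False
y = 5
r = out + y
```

bool + int returns int (False is 0, so 0 + 5 = 5)

int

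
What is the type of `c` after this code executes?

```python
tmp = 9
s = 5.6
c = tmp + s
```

int + float returns float (9 + 5.6 = 14.6)

float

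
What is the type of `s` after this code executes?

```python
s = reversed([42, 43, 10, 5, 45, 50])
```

reversed() on a list returns a list_reverseiterator

list_reverseiterator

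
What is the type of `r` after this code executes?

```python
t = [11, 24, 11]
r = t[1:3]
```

Slicing a list always returns a list

list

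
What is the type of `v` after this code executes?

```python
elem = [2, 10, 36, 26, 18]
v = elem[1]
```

Indexing a list of ints returns int (elem[1] = 10)

int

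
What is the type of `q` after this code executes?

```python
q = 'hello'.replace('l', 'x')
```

str.replace() returns str

str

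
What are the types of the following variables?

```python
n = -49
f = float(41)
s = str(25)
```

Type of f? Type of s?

f is float; s is str

float, str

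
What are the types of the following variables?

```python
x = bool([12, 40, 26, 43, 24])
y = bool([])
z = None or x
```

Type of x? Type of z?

bool() returns bool; None or <bool> returns the bool

bool, bool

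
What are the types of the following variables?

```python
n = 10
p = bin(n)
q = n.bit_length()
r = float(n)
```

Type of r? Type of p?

float() returns float; bin() returns str

float, str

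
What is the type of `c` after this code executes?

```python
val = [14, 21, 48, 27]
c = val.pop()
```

list.pop() returns the popped element (int here)

int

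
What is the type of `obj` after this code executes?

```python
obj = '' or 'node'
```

'or' returns first truthy value ('node', which is str)

str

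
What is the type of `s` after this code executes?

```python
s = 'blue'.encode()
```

str.encode() returns bytes

bytes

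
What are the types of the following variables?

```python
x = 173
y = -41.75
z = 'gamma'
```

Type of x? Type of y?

x is int; y is float

int, float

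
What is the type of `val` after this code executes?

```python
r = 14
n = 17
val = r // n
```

int // int returns int (14 // 17 = 0)

int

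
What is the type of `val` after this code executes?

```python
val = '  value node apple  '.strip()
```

str.strip() returns str

str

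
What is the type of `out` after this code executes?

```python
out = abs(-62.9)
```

abs() of float returns float

float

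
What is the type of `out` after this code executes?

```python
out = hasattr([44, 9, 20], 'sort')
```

hasattr() returns bool

bool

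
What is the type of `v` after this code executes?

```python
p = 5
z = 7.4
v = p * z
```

int * float returns float (5 * 7.4 = 37.0)

float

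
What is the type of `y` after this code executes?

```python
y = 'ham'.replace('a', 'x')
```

str.replace() returns str

str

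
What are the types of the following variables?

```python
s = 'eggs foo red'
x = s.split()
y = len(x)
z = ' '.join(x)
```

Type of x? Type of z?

str.split() returns list; str.join() returns str

list, str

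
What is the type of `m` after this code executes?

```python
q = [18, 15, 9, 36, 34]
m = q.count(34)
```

list.count() returns int

int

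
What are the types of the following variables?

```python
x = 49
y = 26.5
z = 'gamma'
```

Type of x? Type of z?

x is int; z is str

int, str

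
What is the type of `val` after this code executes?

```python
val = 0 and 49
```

'and' returns the first falsy value (0, which is int)

int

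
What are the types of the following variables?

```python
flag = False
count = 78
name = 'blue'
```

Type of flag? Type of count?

flag is bool; count is int

bool, int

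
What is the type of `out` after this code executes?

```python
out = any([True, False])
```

any() returns bool

bool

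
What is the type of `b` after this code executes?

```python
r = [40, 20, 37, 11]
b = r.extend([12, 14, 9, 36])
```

list.extend() returns None

NoneType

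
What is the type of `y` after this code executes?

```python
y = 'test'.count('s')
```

str.count() returns int

int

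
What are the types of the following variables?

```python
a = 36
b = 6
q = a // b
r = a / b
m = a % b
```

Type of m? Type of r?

int % int returns int; int / int returns float

int, float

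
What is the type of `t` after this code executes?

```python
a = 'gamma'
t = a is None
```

'is' comparison returns bool

bool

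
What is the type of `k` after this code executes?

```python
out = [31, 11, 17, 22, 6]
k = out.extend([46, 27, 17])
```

list.extend() returns None

NoneType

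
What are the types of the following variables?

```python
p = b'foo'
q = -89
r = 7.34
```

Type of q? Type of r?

q is int; r is float

int, float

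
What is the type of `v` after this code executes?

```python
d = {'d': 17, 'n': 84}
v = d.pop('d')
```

dict.pop() returns the value (int)

int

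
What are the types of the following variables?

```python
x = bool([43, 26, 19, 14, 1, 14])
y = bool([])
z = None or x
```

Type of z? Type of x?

None or <bool> returns the bool; bool() returns bool

bool, bool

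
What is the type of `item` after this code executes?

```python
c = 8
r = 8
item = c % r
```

int % int returns int (8 % 8 = 0)

int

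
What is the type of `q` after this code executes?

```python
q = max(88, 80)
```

max() of ints returns int

int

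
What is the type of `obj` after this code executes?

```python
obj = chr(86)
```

chr() returns str (single character)

str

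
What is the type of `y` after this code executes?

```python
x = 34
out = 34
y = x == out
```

Equality comparison returns bool

bool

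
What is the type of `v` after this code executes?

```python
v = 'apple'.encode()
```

str.encode() returns bytes

bytes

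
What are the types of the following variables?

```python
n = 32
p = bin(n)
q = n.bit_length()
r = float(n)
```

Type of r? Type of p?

float() returns float; bin() returns str

float, str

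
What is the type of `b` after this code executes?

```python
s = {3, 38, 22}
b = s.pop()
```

Popping from a set of ints returns int

int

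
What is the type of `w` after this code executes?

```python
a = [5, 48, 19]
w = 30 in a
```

'in' operator returns bool

bool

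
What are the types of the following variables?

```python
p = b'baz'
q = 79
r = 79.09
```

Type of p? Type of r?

p is bytes; r is float

bytes, float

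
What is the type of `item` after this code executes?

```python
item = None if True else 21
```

Ternary: condition is True, if branch (None) taken → NoneType

NoneType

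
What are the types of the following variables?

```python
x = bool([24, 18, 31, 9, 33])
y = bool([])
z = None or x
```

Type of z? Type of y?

None or <bool> returns the bool; bool() returns bool

bool, bool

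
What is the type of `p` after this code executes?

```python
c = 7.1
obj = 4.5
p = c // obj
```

float // float returns float (floor division preserves float type)

float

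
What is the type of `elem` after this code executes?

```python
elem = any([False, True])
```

any() returns bool

bool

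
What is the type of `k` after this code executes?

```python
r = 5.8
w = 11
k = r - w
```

float - int returns float (5.8 - 11 = -5.2)

float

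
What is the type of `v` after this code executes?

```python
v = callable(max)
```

callable() returns bool

bool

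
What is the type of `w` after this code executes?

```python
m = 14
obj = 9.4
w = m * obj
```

int * float returns float (14 * 9.4 = 131.6)

float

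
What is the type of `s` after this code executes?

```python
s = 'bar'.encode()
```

str.encode() returns bytes

bytes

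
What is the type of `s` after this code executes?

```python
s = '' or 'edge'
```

'or' returns first truthy value ('edge', which is str)

str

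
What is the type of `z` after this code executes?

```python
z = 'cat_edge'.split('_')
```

str.split() returns list

list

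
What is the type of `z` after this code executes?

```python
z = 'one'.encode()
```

str.encode() returns bytes

bytes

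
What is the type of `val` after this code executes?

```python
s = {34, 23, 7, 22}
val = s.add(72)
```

set.add() returns None (mutates in place)

NoneType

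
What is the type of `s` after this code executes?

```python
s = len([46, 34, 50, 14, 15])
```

len() always returns int

int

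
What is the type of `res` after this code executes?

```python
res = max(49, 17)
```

max() of ints returns int

int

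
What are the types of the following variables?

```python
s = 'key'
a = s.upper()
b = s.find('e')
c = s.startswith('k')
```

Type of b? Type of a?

str.find() returns int; str.upper() returns str

int, str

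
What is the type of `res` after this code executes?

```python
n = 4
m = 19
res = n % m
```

int % int returns int (4 % 19 = 4)

int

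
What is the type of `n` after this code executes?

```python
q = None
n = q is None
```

'is' comparison returns bool

bool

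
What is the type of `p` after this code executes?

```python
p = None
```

None has type NoneType

NoneType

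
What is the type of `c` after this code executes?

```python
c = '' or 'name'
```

'or' returns first truthy value ('name', which is str)

str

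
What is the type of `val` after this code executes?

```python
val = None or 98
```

'or' with None returns the other value (98, int)

int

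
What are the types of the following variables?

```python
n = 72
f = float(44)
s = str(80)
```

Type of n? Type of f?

n is int; f is float

int, float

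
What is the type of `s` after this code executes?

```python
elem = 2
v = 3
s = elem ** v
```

int ** positive int returns int (2 ** 3 = 8)

int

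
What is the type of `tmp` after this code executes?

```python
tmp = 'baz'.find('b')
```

str.find() returns int (index, or -1)

int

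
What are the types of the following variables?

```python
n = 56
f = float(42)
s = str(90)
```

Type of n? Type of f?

n is int; f is float

int, float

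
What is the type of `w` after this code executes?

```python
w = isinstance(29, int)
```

isinstance() returns bool

bool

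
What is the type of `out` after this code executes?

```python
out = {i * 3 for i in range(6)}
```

A set comprehension {expr for x in iterable} produces a set

set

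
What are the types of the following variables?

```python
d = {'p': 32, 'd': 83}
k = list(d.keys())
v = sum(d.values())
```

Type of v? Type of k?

sum of int values returns int; list(...) returns list

int, list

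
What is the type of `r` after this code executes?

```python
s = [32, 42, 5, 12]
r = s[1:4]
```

Slicing a list always returns a list

list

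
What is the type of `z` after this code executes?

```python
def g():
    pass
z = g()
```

A function with no return statement returns None

NoneType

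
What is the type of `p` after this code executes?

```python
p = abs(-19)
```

abs() of int returns int

int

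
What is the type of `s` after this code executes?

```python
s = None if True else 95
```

Ternary: condition is True, if branch (None) taken → NoneType

NoneType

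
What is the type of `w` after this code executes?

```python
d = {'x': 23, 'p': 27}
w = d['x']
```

Accessing dict[str, int] with key 'x' returns int value 23

int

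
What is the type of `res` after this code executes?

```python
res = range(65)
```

range() returns a range object

range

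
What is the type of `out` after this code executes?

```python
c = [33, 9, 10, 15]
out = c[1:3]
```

Slicing a list always returns a list

list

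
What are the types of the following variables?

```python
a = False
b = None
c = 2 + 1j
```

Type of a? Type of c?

a is bool; c is complex

bool, complex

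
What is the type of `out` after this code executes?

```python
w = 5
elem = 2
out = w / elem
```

int / int always returns float in Python 3 (5 / 2 = 2.5)

float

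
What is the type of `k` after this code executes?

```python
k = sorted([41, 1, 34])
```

sorted() always returns list

list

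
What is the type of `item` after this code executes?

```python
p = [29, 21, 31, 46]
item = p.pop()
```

list.pop() returns the popped element (int here)

int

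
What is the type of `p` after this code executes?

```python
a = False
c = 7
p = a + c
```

bool + int returns int (False is 0, so 0 + 7 = 7)

int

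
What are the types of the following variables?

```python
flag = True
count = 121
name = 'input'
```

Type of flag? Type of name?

flag is bool; name is str

bool, str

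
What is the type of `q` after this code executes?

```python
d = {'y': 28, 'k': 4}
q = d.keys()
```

.keys() returns a dict_keys view object

dict_keys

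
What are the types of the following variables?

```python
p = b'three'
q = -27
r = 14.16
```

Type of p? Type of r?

p is bytes; r is float

bytes, float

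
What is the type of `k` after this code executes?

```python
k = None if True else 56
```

Ternary: condition is True, if branch (None) taken → NoneType

NoneType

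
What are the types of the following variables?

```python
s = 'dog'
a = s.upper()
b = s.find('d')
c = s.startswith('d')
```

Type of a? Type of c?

str.upper() returns str; str.startswith() returns bool

str, bool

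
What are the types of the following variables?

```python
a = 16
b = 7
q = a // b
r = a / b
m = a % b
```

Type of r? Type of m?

int / int returns float; int % int returns int

float, int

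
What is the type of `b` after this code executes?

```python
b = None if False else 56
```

Ternary: condition is False, else branch (56) taken → int

int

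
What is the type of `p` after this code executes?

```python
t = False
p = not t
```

'not' always returns bool

bool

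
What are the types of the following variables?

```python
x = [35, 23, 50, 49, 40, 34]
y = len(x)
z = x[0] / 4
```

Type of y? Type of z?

len() returns int; int / int returns float

int, float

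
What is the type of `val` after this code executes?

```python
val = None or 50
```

'or' with None returns the other value (50, int)

int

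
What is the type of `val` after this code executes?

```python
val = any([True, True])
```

any() returns bool

bool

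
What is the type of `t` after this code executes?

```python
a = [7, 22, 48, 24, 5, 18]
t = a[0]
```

Indexing a list of ints returns int (a[0] = 7)

int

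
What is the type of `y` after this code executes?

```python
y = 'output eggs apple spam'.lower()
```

str.lower() returns str

str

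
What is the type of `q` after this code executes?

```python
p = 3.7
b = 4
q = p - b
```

float - int returns float (3.7 - 4 = -0.3)

float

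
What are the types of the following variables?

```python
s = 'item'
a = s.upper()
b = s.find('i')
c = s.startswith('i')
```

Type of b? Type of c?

str.find() returns int; str.startswith() returns bool

int, bool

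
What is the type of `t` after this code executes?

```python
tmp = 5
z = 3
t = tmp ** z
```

int ** positive int returns int (5 ** 3 = 125)

int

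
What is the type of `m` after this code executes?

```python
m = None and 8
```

'and' returns first falsy value (None)

NoneType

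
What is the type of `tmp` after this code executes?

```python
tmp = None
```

None has type NoneType

NoneType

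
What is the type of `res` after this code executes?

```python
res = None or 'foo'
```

'or' with None returns the other value ('foo', str)

str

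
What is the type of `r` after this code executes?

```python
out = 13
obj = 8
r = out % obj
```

int % int returns int (13 % 8 = 5)

int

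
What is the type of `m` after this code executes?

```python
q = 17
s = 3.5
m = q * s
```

int * float returns float (17 * 3.5 = 59.5)

float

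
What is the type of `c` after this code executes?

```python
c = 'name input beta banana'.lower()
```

str.lower() returns str

str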